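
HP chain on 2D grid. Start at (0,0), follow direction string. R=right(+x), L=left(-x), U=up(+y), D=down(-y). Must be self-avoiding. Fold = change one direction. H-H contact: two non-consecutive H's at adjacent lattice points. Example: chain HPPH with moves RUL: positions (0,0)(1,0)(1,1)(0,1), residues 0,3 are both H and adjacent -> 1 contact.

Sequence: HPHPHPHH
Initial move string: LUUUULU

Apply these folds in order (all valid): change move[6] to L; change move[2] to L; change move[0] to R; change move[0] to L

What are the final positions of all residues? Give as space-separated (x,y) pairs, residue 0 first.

Initial moves: LUUUULU
Fold: move[6]->L => LUUUULL (positions: [(0, 0), (-1, 0), (-1, 1), (-1, 2), (-1, 3), (-1, 4), (-2, 4), (-3, 4)])
Fold: move[2]->L => LULUULL (positions: [(0, 0), (-1, 0), (-1, 1), (-2, 1), (-2, 2), (-2, 3), (-3, 3), (-4, 3)])
Fold: move[0]->R => RULUULL (positions: [(0, 0), (1, 0), (1, 1), (0, 1), (0, 2), (0, 3), (-1, 3), (-2, 3)])
Fold: move[0]->L => LULUULL (positions: [(0, 0), (-1, 0), (-1, 1), (-2, 1), (-2, 2), (-2, 3), (-3, 3), (-4, 3)])

Answer: (0,0) (-1,0) (-1,1) (-2,1) (-2,2) (-2,3) (-3,3) (-4,3)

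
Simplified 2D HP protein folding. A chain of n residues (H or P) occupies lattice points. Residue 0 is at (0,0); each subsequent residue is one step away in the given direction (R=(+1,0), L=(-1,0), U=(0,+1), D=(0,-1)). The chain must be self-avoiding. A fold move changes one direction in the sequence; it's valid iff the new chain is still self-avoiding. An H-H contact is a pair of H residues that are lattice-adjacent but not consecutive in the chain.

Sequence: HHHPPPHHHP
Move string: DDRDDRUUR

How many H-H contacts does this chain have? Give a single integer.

Answer: 0

Derivation:
Positions: [(0, 0), (0, -1), (0, -2), (1, -2), (1, -3), (1, -4), (2, -4), (2, -3), (2, -2), (3, -2)]
No H-H contacts found.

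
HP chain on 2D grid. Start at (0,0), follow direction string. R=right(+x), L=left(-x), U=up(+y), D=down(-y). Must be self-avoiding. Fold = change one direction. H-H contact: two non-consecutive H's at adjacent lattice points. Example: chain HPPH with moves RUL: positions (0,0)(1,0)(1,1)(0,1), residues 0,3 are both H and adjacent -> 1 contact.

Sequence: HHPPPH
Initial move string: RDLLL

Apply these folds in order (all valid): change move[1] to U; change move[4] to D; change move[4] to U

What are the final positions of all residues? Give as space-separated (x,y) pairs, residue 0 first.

Initial moves: RDLLL
Fold: move[1]->U => RULLL (positions: [(0, 0), (1, 0), (1, 1), (0, 1), (-1, 1), (-2, 1)])
Fold: move[4]->D => RULLD (positions: [(0, 0), (1, 0), (1, 1), (0, 1), (-1, 1), (-1, 0)])
Fold: move[4]->U => RULLU (positions: [(0, 0), (1, 0), (1, 1), (0, 1), (-1, 1), (-1, 2)])

Answer: (0,0) (1,0) (1,1) (0,1) (-1,1) (-1,2)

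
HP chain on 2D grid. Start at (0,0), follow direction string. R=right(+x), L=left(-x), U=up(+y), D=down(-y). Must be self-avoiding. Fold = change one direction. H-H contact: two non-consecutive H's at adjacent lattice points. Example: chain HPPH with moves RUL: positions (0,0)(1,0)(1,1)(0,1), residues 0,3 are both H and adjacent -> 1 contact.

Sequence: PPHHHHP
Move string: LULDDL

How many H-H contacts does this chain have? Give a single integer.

Answer: 0

Derivation:
Positions: [(0, 0), (-1, 0), (-1, 1), (-2, 1), (-2, 0), (-2, -1), (-3, -1)]
No H-H contacts found.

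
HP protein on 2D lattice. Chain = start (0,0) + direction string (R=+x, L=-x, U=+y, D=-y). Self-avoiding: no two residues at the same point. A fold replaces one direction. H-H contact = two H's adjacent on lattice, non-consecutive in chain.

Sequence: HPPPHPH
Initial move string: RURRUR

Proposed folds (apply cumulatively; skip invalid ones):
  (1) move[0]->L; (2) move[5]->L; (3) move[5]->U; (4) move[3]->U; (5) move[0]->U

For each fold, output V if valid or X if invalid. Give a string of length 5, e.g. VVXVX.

Initial: RURRUR -> [(0, 0), (1, 0), (1, 1), (2, 1), (3, 1), (3, 2), (4, 2)]
Fold 1: move[0]->L => LURRUR VALID
Fold 2: move[5]->L => LURRUL VALID
Fold 3: move[5]->U => LURRUU VALID
Fold 4: move[3]->U => LURUUU VALID
Fold 5: move[0]->U => UURUUU VALID

Answer: VVVVV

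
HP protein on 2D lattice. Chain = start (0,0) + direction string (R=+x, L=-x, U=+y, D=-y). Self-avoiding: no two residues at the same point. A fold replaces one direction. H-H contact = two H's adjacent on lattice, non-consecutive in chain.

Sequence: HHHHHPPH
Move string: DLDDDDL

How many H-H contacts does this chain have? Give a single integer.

Answer: 0

Derivation:
Positions: [(0, 0), (0, -1), (-1, -1), (-1, -2), (-1, -3), (-1, -4), (-1, -5), (-2, -5)]
No H-H contacts found.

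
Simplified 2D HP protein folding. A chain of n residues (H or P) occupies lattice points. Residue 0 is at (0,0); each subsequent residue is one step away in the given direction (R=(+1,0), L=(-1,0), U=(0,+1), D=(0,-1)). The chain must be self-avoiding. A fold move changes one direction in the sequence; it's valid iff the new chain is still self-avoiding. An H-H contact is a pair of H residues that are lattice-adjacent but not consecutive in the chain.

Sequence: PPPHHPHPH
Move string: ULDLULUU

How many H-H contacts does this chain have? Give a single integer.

Positions: [(0, 0), (0, 1), (-1, 1), (-1, 0), (-2, 0), (-2, 1), (-3, 1), (-3, 2), (-3, 3)]
No H-H contacts found.

Answer: 0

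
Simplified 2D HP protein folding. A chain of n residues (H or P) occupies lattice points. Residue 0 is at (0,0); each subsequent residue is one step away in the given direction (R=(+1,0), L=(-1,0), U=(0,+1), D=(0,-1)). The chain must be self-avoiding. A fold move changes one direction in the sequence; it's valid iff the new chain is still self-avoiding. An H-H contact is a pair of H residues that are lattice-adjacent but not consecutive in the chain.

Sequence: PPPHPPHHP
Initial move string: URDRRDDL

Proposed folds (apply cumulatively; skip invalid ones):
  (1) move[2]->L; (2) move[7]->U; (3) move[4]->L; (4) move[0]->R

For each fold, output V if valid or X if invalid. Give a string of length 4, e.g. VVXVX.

Answer: XXXV

Derivation:
Initial: URDRRDDL -> [(0, 0), (0, 1), (1, 1), (1, 0), (2, 0), (3, 0), (3, -1), (3, -2), (2, -2)]
Fold 1: move[2]->L => URLRRDDL INVALID (collision), skipped
Fold 2: move[7]->U => URDRRDDU INVALID (collision), skipped
Fold 3: move[4]->L => URDRLDDL INVALID (collision), skipped
Fold 4: move[0]->R => RRDRRDDL VALID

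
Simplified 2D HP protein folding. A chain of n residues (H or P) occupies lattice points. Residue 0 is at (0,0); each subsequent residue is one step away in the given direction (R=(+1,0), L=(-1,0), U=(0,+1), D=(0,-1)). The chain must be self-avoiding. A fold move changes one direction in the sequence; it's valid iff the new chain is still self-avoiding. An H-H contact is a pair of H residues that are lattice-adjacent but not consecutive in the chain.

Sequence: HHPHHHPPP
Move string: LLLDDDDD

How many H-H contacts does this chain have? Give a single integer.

Answer: 0

Derivation:
Positions: [(0, 0), (-1, 0), (-2, 0), (-3, 0), (-3, -1), (-3, -2), (-3, -3), (-3, -4), (-3, -5)]
No H-H contacts found.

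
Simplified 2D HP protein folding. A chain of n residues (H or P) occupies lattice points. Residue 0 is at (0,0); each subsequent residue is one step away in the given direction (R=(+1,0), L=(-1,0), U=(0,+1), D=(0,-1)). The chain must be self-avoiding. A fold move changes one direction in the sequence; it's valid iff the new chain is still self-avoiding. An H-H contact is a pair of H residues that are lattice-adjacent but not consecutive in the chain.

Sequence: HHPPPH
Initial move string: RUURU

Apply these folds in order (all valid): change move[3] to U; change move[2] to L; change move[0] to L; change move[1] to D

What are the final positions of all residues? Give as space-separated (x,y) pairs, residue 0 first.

Answer: (0,0) (-1,0) (-1,-1) (-2,-1) (-2,0) (-2,1)

Derivation:
Initial moves: RUURU
Fold: move[3]->U => RUUUU (positions: [(0, 0), (1, 0), (1, 1), (1, 2), (1, 3), (1, 4)])
Fold: move[2]->L => RULUU (positions: [(0, 0), (1, 0), (1, 1), (0, 1), (0, 2), (0, 3)])
Fold: move[0]->L => LULUU (positions: [(0, 0), (-1, 0), (-1, 1), (-2, 1), (-2, 2), (-2, 3)])
Fold: move[1]->D => LDLUU (positions: [(0, 0), (-1, 0), (-1, -1), (-2, -1), (-2, 0), (-2, 1)])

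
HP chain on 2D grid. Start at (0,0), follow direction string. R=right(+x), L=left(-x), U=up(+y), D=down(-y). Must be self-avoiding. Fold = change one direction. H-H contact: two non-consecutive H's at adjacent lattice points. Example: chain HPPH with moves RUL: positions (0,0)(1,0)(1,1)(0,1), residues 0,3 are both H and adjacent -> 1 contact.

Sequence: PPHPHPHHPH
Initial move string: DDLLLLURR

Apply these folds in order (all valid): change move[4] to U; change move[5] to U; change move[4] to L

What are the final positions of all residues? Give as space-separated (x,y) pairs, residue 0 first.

Answer: (0,0) (0,-1) (0,-2) (-1,-2) (-2,-2) (-3,-2) (-3,-1) (-3,0) (-2,0) (-1,0)

Derivation:
Initial moves: DDLLLLURR
Fold: move[4]->U => DDLLULURR (positions: [(0, 0), (0, -1), (0, -2), (-1, -2), (-2, -2), (-2, -1), (-3, -1), (-3, 0), (-2, 0), (-1, 0)])
Fold: move[5]->U => DDLLUUURR (positions: [(0, 0), (0, -1), (0, -2), (-1, -2), (-2, -2), (-2, -1), (-2, 0), (-2, 1), (-1, 1), (0, 1)])
Fold: move[4]->L => DDLLLUURR (positions: [(0, 0), (0, -1), (0, -2), (-1, -2), (-2, -2), (-3, -2), (-3, -1), (-3, 0), (-2, 0), (-1, 0)])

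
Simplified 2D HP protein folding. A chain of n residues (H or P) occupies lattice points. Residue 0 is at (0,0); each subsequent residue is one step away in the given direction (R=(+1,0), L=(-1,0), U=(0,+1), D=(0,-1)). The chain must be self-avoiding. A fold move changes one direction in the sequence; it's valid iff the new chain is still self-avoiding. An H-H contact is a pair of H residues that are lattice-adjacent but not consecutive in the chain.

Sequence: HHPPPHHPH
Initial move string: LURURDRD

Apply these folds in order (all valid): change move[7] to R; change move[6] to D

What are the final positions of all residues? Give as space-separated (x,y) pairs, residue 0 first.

Answer: (0,0) (-1,0) (-1,1) (0,1) (0,2) (1,2) (1,1) (1,0) (2,0)

Derivation:
Initial moves: LURURDRD
Fold: move[7]->R => LURURDRR (positions: [(0, 0), (-1, 0), (-1, 1), (0, 1), (0, 2), (1, 2), (1, 1), (2, 1), (3, 1)])
Fold: move[6]->D => LURURDDR (positions: [(0, 0), (-1, 0), (-1, 1), (0, 1), (0, 2), (1, 2), (1, 1), (1, 0), (2, 0)])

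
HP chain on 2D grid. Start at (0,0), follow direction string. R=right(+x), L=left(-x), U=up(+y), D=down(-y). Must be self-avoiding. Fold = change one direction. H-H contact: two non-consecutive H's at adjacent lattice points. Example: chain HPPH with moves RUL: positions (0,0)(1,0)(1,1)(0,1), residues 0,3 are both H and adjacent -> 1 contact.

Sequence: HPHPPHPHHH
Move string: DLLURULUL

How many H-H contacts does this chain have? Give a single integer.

Answer: 2

Derivation:
Positions: [(0, 0), (0, -1), (-1, -1), (-2, -1), (-2, 0), (-1, 0), (-1, 1), (-2, 1), (-2, 2), (-3, 2)]
H-H contact: residue 0 @(0,0) - residue 5 @(-1, 0)
H-H contact: residue 2 @(-1,-1) - residue 5 @(-1, 0)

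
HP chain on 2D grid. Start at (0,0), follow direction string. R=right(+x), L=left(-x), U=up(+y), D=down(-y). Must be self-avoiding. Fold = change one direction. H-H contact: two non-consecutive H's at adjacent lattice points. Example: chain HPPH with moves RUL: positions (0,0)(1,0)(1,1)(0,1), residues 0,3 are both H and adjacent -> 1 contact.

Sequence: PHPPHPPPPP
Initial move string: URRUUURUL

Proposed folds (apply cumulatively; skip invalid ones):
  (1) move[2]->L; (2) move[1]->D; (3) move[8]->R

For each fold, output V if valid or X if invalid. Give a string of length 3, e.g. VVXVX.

Initial: URRUUURUL -> [(0, 0), (0, 1), (1, 1), (2, 1), (2, 2), (2, 3), (2, 4), (3, 4), (3, 5), (2, 5)]
Fold 1: move[2]->L => URLUUURUL INVALID (collision), skipped
Fold 2: move[1]->D => UDRUUURUL INVALID (collision), skipped
Fold 3: move[8]->R => URRUUURUR VALID

Answer: XXV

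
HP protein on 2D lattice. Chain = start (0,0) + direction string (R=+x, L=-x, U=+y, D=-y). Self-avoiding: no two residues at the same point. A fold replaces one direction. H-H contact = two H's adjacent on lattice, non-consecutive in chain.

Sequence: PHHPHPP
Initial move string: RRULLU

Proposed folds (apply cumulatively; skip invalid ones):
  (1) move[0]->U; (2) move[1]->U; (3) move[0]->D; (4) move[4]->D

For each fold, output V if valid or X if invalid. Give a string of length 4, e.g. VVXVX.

Initial: RRULLU -> [(0, 0), (1, 0), (2, 0), (2, 1), (1, 1), (0, 1), (0, 2)]
Fold 1: move[0]->U => URULLU VALID
Fold 2: move[1]->U => UUULLU VALID
Fold 3: move[0]->D => DUULLU INVALID (collision), skipped
Fold 4: move[4]->D => UUULDU INVALID (collision), skipped

Answer: VVXX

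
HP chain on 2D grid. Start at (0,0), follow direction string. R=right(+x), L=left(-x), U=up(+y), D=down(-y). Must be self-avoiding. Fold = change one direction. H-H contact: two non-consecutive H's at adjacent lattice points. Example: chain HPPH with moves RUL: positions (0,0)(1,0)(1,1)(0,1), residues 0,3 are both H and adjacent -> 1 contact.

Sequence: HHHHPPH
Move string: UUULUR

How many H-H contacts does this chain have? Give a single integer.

Positions: [(0, 0), (0, 1), (0, 2), (0, 3), (-1, 3), (-1, 4), (0, 4)]
H-H contact: residue 3 @(0,3) - residue 6 @(0, 4)

Answer: 1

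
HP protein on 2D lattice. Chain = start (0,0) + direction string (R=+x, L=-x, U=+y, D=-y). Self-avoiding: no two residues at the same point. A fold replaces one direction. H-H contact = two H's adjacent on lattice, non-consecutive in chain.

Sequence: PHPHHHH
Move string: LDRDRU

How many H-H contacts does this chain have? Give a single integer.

Positions: [(0, 0), (-1, 0), (-1, -1), (0, -1), (0, -2), (1, -2), (1, -1)]
H-H contact: residue 3 @(0,-1) - residue 6 @(1, -1)

Answer: 1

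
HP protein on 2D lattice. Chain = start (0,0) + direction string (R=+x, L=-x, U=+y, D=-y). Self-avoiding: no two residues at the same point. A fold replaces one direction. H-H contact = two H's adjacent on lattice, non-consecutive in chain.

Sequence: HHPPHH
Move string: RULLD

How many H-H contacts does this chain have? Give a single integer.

Answer: 1

Derivation:
Positions: [(0, 0), (1, 0), (1, 1), (0, 1), (-1, 1), (-1, 0)]
H-H contact: residue 0 @(0,0) - residue 5 @(-1, 0)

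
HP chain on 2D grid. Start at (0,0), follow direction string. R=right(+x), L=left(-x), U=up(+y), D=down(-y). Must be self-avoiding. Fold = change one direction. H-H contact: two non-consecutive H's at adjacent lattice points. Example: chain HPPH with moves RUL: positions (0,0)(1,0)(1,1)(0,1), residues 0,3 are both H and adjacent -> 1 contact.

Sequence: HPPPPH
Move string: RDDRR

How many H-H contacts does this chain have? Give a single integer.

Positions: [(0, 0), (1, 0), (1, -1), (1, -2), (2, -2), (3, -2)]
No H-H contacts found.

Answer: 0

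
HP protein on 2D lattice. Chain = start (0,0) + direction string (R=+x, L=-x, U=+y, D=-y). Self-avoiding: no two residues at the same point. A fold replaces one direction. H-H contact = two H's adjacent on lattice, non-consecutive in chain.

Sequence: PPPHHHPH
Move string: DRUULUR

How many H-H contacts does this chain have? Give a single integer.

Positions: [(0, 0), (0, -1), (1, -1), (1, 0), (1, 1), (0, 1), (0, 2), (1, 2)]
H-H contact: residue 4 @(1,1) - residue 7 @(1, 2)

Answer: 1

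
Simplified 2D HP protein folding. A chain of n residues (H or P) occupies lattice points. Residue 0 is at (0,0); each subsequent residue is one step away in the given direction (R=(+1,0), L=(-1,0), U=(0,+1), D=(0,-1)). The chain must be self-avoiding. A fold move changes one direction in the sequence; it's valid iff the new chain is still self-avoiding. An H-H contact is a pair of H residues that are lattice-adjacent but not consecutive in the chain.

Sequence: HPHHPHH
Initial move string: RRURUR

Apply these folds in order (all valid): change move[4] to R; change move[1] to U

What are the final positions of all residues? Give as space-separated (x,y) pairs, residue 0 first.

Answer: (0,0) (1,0) (1,1) (1,2) (2,2) (3,2) (4,2)

Derivation:
Initial moves: RRURUR
Fold: move[4]->R => RRURRR (positions: [(0, 0), (1, 0), (2, 0), (2, 1), (3, 1), (4, 1), (5, 1)])
Fold: move[1]->U => RUURRR (positions: [(0, 0), (1, 0), (1, 1), (1, 2), (2, 2), (3, 2), (4, 2)])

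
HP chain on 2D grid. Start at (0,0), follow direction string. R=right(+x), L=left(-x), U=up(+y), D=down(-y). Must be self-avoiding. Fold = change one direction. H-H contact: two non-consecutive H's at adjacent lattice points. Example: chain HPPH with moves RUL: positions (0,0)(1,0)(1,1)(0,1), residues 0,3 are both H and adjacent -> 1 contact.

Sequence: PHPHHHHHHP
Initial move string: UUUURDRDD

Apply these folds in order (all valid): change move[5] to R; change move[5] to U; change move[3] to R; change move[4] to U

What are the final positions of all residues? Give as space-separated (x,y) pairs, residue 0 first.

Initial moves: UUUURDRDD
Fold: move[5]->R => UUUURRRDD (positions: [(0, 0), (0, 1), (0, 2), (0, 3), (0, 4), (1, 4), (2, 4), (3, 4), (3, 3), (3, 2)])
Fold: move[5]->U => UUUURURDD (positions: [(0, 0), (0, 1), (0, 2), (0, 3), (0, 4), (1, 4), (1, 5), (2, 5), (2, 4), (2, 3)])
Fold: move[3]->R => UUURRURDD (positions: [(0, 0), (0, 1), (0, 2), (0, 3), (1, 3), (2, 3), (2, 4), (3, 4), (3, 3), (3, 2)])
Fold: move[4]->U => UUURUURDD (positions: [(0, 0), (0, 1), (0, 2), (0, 3), (1, 3), (1, 4), (1, 5), (2, 5), (2, 4), (2, 3)])

Answer: (0,0) (0,1) (0,2) (0,3) (1,3) (1,4) (1,5) (2,5) (2,4) (2,3)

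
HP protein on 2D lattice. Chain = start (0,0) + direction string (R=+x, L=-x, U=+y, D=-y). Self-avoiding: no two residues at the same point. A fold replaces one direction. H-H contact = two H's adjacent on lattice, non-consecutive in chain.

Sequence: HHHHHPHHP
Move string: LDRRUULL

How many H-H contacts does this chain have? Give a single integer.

Positions: [(0, 0), (-1, 0), (-1, -1), (0, -1), (1, -1), (1, 0), (1, 1), (0, 1), (-1, 1)]
H-H contact: residue 0 @(0,0) - residue 7 @(0, 1)
H-H contact: residue 0 @(0,0) - residue 3 @(0, -1)

Answer: 2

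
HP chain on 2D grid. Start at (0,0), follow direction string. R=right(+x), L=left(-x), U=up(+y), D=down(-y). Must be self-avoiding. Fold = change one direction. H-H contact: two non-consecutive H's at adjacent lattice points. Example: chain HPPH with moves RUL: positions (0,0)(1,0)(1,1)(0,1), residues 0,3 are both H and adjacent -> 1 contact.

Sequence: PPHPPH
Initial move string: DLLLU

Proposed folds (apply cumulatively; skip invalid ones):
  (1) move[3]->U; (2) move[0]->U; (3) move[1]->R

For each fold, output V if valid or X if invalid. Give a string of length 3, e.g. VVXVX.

Initial: DLLLU -> [(0, 0), (0, -1), (-1, -1), (-2, -1), (-3, -1), (-3, 0)]
Fold 1: move[3]->U => DLLUU VALID
Fold 2: move[0]->U => ULLUU VALID
Fold 3: move[1]->R => URLUU INVALID (collision), skipped

Answer: VVX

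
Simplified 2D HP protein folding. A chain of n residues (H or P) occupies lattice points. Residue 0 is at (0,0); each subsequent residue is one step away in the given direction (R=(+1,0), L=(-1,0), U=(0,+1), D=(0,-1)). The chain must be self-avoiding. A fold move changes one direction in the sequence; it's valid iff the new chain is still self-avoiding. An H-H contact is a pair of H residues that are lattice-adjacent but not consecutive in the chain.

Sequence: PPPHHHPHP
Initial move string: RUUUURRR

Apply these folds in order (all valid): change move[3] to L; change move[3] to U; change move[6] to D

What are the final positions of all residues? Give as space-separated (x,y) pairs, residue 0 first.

Answer: (0,0) (1,0) (1,1) (1,2) (1,3) (1,4) (2,4) (2,3) (3,3)

Derivation:
Initial moves: RUUUURRR
Fold: move[3]->L => RUULURRR (positions: [(0, 0), (1, 0), (1, 1), (1, 2), (0, 2), (0, 3), (1, 3), (2, 3), (3, 3)])
Fold: move[3]->U => RUUUURRR (positions: [(0, 0), (1, 0), (1, 1), (1, 2), (1, 3), (1, 4), (2, 4), (3, 4), (4, 4)])
Fold: move[6]->D => RUUUURDR (positions: [(0, 0), (1, 0), (1, 1), (1, 2), (1, 3), (1, 4), (2, 4), (2, 3), (3, 3)])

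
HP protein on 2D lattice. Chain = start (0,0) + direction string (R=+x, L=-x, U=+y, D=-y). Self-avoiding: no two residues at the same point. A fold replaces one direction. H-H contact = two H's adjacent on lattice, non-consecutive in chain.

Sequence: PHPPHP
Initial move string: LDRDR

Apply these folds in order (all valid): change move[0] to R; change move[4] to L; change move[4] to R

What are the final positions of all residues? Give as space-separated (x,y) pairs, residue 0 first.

Initial moves: LDRDR
Fold: move[0]->R => RDRDR (positions: [(0, 0), (1, 0), (1, -1), (2, -1), (2, -2), (3, -2)])
Fold: move[4]->L => RDRDL (positions: [(0, 0), (1, 0), (1, -1), (2, -1), (2, -2), (1, -2)])
Fold: move[4]->R => RDRDR (positions: [(0, 0), (1, 0), (1, -1), (2, -1), (2, -2), (3, -2)])

Answer: (0,0) (1,0) (1,-1) (2,-1) (2,-2) (3,-2)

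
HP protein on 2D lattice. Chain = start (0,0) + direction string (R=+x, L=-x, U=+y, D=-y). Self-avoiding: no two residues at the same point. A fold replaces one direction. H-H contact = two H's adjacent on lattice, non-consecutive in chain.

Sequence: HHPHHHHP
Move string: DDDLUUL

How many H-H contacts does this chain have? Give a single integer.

Positions: [(0, 0), (0, -1), (0, -2), (0, -3), (-1, -3), (-1, -2), (-1, -1), (-2, -1)]
H-H contact: residue 1 @(0,-1) - residue 6 @(-1, -1)

Answer: 1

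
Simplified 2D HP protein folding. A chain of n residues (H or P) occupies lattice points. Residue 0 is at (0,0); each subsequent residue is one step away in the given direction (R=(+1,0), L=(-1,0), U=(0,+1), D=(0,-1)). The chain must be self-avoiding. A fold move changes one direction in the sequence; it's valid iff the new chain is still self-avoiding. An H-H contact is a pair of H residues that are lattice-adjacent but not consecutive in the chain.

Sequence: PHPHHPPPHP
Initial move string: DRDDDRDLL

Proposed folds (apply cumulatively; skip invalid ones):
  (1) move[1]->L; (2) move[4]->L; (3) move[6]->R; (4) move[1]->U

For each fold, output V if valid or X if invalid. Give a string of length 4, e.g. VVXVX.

Initial: DRDDDRDLL -> [(0, 0), (0, -1), (1, -1), (1, -2), (1, -3), (1, -4), (2, -4), (2, -5), (1, -5), (0, -5)]
Fold 1: move[1]->L => DLDDDRDLL VALID
Fold 2: move[4]->L => DLDDLRDLL INVALID (collision), skipped
Fold 3: move[6]->R => DLDDDRRLL INVALID (collision), skipped
Fold 4: move[1]->U => DUDDDRDLL INVALID (collision), skipped

Answer: VXXX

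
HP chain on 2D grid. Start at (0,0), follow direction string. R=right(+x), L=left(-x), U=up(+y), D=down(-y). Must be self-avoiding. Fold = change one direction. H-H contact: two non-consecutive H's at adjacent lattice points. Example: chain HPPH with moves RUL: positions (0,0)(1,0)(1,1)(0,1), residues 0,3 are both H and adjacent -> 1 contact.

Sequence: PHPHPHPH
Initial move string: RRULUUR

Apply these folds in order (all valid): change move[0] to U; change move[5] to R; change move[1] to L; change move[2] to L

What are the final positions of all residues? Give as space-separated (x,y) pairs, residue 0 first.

Initial moves: RRULUUR
Fold: move[0]->U => URULUUR (positions: [(0, 0), (0, 1), (1, 1), (1, 2), (0, 2), (0, 3), (0, 4), (1, 4)])
Fold: move[5]->R => URULURR (positions: [(0, 0), (0, 1), (1, 1), (1, 2), (0, 2), (0, 3), (1, 3), (2, 3)])
Fold: move[1]->L => ULULURR (positions: [(0, 0), (0, 1), (-1, 1), (-1, 2), (-2, 2), (-2, 3), (-1, 3), (0, 3)])
Fold: move[2]->L => ULLLURR (positions: [(0, 0), (0, 1), (-1, 1), (-2, 1), (-3, 1), (-3, 2), (-2, 2), (-1, 2)])

Answer: (0,0) (0,1) (-1,1) (-2,1) (-3,1) (-3,2) (-2,2) (-1,2)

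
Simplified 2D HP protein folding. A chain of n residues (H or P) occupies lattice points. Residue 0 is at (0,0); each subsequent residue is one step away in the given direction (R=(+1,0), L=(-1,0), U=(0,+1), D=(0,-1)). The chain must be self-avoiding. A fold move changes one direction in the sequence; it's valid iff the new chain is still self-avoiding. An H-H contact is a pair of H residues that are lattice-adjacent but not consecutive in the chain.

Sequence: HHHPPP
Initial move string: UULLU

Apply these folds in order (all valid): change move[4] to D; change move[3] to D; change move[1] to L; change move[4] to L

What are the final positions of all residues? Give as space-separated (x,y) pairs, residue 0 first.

Initial moves: UULLU
Fold: move[4]->D => UULLD (positions: [(0, 0), (0, 1), (0, 2), (-1, 2), (-2, 2), (-2, 1)])
Fold: move[3]->D => UULDD (positions: [(0, 0), (0, 1), (0, 2), (-1, 2), (-1, 1), (-1, 0)])
Fold: move[1]->L => ULLDD (positions: [(0, 0), (0, 1), (-1, 1), (-2, 1), (-2, 0), (-2, -1)])
Fold: move[4]->L => ULLDL (positions: [(0, 0), (0, 1), (-1, 1), (-2, 1), (-2, 0), (-3, 0)])

Answer: (0,0) (0,1) (-1,1) (-2,1) (-2,0) (-3,0)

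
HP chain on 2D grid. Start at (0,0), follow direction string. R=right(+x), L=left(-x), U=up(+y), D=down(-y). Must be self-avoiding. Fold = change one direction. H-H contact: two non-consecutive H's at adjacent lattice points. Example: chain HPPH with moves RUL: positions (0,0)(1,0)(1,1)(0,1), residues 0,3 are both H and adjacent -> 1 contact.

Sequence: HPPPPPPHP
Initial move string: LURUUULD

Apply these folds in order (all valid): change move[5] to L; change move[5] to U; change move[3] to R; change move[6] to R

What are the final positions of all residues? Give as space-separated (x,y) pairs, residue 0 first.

Answer: (0,0) (-1,0) (-1,1) (0,1) (1,1) (1,2) (1,3) (2,3) (2,2)

Derivation:
Initial moves: LURUUULD
Fold: move[5]->L => LURUULLD (positions: [(0, 0), (-1, 0), (-1, 1), (0, 1), (0, 2), (0, 3), (-1, 3), (-2, 3), (-2, 2)])
Fold: move[5]->U => LURUUULD (positions: [(0, 0), (-1, 0), (-1, 1), (0, 1), (0, 2), (0, 3), (0, 4), (-1, 4), (-1, 3)])
Fold: move[3]->R => LURRUULD (positions: [(0, 0), (-1, 0), (-1, 1), (0, 1), (1, 1), (1, 2), (1, 3), (0, 3), (0, 2)])
Fold: move[6]->R => LURRUURD (positions: [(0, 0), (-1, 0), (-1, 1), (0, 1), (1, 1), (1, 2), (1, 3), (2, 3), (2, 2)])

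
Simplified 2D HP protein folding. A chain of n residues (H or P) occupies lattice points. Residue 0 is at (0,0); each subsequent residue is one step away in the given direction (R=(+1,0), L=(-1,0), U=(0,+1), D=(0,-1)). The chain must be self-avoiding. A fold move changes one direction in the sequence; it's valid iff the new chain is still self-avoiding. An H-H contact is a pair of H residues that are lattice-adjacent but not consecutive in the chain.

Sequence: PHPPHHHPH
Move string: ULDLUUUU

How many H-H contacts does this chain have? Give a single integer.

Answer: 0

Derivation:
Positions: [(0, 0), (0, 1), (-1, 1), (-1, 0), (-2, 0), (-2, 1), (-2, 2), (-2, 3), (-2, 4)]
No H-H contacts found.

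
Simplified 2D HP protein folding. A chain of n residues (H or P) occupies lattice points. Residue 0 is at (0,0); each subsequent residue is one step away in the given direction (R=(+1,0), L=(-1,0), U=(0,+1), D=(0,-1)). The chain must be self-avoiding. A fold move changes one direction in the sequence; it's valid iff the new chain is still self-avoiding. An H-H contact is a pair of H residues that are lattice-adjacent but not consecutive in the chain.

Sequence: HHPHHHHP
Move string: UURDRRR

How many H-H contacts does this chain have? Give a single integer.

Answer: 1

Derivation:
Positions: [(0, 0), (0, 1), (0, 2), (1, 2), (1, 1), (2, 1), (3, 1), (4, 1)]
H-H contact: residue 1 @(0,1) - residue 4 @(1, 1)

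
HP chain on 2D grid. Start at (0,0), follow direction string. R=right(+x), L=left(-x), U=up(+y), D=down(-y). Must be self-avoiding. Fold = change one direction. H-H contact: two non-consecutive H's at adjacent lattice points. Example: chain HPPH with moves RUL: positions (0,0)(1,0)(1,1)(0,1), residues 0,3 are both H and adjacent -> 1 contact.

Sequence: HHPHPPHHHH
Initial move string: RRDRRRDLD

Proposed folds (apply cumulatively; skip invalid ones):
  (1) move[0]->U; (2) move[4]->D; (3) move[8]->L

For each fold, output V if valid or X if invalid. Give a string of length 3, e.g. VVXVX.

Initial: RRDRRRDLD -> [(0, 0), (1, 0), (2, 0), (2, -1), (3, -1), (4, -1), (5, -1), (5, -2), (4, -2), (4, -3)]
Fold 1: move[0]->U => URDRRRDLD VALID
Fold 2: move[4]->D => URDRDRDLD VALID
Fold 3: move[8]->L => URDRDRDLL VALID

Answer: VVV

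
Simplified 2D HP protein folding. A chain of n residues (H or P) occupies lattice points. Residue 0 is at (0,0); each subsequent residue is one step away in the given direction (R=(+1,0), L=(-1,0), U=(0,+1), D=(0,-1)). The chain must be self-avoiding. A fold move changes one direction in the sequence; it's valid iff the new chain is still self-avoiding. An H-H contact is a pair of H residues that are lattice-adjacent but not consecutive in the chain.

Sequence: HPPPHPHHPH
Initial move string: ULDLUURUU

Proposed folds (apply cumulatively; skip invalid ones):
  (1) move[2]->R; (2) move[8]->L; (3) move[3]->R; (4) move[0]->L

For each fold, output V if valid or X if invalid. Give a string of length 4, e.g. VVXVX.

Answer: XVXV

Derivation:
Initial: ULDLUURUU -> [(0, 0), (0, 1), (-1, 1), (-1, 0), (-2, 0), (-2, 1), (-2, 2), (-1, 2), (-1, 3), (-1, 4)]
Fold 1: move[2]->R => ULRLUURUU INVALID (collision), skipped
Fold 2: move[8]->L => ULDLUURUL VALID
Fold 3: move[3]->R => ULDRUURUL INVALID (collision), skipped
Fold 4: move[0]->L => LLDLUURUL VALID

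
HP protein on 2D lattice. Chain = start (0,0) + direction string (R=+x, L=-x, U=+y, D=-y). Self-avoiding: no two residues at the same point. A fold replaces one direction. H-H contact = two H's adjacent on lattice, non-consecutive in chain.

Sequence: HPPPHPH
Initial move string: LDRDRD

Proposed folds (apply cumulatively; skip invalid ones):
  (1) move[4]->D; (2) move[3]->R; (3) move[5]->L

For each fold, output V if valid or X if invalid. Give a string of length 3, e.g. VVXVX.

Answer: VVV

Derivation:
Initial: LDRDRD -> [(0, 0), (-1, 0), (-1, -1), (0, -1), (0, -2), (1, -2), (1, -3)]
Fold 1: move[4]->D => LDRDDD VALID
Fold 2: move[3]->R => LDRRDD VALID
Fold 3: move[5]->L => LDRRDL VALID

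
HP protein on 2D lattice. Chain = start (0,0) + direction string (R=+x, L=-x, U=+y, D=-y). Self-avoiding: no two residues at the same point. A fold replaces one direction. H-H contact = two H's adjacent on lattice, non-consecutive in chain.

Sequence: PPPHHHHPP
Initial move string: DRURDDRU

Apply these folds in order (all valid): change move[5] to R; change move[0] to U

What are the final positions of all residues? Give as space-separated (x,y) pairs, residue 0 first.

Answer: (0,0) (0,1) (1,1) (1,2) (2,2) (2,1) (3,1) (4,1) (4,2)

Derivation:
Initial moves: DRURDDRU
Fold: move[5]->R => DRURDRRU (positions: [(0, 0), (0, -1), (1, -1), (1, 0), (2, 0), (2, -1), (3, -1), (4, -1), (4, 0)])
Fold: move[0]->U => URURDRRU (positions: [(0, 0), (0, 1), (1, 1), (1, 2), (2, 2), (2, 1), (3, 1), (4, 1), (4, 2)])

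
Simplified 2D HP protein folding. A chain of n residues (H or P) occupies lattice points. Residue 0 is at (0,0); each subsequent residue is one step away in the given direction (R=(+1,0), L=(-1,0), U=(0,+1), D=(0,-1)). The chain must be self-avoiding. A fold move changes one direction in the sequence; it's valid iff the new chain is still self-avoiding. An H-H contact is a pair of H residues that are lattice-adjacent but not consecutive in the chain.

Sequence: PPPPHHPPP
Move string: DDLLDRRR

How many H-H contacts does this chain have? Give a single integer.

Answer: 0

Derivation:
Positions: [(0, 0), (0, -1), (0, -2), (-1, -2), (-2, -2), (-2, -3), (-1, -3), (0, -3), (1, -3)]
No H-H contacts found.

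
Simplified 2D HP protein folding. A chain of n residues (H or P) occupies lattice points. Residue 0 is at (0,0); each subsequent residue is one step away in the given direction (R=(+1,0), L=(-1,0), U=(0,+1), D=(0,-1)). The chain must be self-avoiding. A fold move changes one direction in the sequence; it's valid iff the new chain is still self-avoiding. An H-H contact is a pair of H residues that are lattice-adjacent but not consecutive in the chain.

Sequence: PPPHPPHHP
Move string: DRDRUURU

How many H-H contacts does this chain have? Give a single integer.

Positions: [(0, 0), (0, -1), (1, -1), (1, -2), (2, -2), (2, -1), (2, 0), (3, 0), (3, 1)]
No H-H contacts found.

Answer: 0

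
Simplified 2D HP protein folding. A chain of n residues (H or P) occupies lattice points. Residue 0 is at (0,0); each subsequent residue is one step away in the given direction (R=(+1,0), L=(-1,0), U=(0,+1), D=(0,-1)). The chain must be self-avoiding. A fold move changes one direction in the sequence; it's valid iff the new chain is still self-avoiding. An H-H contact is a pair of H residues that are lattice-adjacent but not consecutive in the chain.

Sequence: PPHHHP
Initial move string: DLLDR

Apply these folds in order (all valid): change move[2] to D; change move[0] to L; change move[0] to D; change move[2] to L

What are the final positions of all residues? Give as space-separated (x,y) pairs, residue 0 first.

Answer: (0,0) (0,-1) (-1,-1) (-2,-1) (-2,-2) (-1,-2)

Derivation:
Initial moves: DLLDR
Fold: move[2]->D => DLDDR (positions: [(0, 0), (0, -1), (-1, -1), (-1, -2), (-1, -3), (0, -3)])
Fold: move[0]->L => LLDDR (positions: [(0, 0), (-1, 0), (-2, 0), (-2, -1), (-2, -2), (-1, -2)])
Fold: move[0]->D => DLDDR (positions: [(0, 0), (0, -1), (-1, -1), (-1, -2), (-1, -3), (0, -3)])
Fold: move[2]->L => DLLDR (positions: [(0, 0), (0, -1), (-1, -1), (-2, -1), (-2, -2), (-1, -2)])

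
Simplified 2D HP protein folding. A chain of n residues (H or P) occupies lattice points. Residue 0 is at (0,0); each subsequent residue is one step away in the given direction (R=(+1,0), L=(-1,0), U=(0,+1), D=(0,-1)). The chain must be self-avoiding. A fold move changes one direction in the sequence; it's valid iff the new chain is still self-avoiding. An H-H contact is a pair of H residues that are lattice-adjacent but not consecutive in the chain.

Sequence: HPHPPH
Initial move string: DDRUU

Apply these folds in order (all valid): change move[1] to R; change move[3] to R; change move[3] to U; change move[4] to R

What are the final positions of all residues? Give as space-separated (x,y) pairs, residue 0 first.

Answer: (0,0) (0,-1) (1,-1) (2,-1) (2,0) (3,0)

Derivation:
Initial moves: DDRUU
Fold: move[1]->R => DRRUU (positions: [(0, 0), (0, -1), (1, -1), (2, -1), (2, 0), (2, 1)])
Fold: move[3]->R => DRRRU (positions: [(0, 0), (0, -1), (1, -1), (2, -1), (3, -1), (3, 0)])
Fold: move[3]->U => DRRUU (positions: [(0, 0), (0, -1), (1, -1), (2, -1), (2, 0), (2, 1)])
Fold: move[4]->R => DRRUR (positions: [(0, 0), (0, -1), (1, -1), (2, -1), (2, 0), (3, 0)])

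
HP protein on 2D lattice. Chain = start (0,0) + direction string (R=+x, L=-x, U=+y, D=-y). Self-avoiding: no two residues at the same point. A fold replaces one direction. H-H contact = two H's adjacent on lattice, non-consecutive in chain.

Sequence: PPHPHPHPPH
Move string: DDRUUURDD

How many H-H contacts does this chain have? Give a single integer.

Positions: [(0, 0), (0, -1), (0, -2), (1, -2), (1, -1), (1, 0), (1, 1), (2, 1), (2, 0), (2, -1)]
H-H contact: residue 4 @(1,-1) - residue 9 @(2, -1)

Answer: 1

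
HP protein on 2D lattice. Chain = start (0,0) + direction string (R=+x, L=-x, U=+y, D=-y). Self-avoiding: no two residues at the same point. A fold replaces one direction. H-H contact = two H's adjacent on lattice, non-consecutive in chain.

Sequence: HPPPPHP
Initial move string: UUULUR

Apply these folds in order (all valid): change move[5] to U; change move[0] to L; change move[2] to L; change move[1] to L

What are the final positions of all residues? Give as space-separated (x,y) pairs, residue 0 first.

Answer: (0,0) (-1,0) (-2,0) (-3,0) (-4,0) (-4,1) (-4,2)

Derivation:
Initial moves: UUULUR
Fold: move[5]->U => UUULUU (positions: [(0, 0), (0, 1), (0, 2), (0, 3), (-1, 3), (-1, 4), (-1, 5)])
Fold: move[0]->L => LUULUU (positions: [(0, 0), (-1, 0), (-1, 1), (-1, 2), (-2, 2), (-2, 3), (-2, 4)])
Fold: move[2]->L => LULLUU (positions: [(0, 0), (-1, 0), (-1, 1), (-2, 1), (-3, 1), (-3, 2), (-3, 3)])
Fold: move[1]->L => LLLLUU (positions: [(0, 0), (-1, 0), (-2, 0), (-3, 0), (-4, 0), (-4, 1), (-4, 2)])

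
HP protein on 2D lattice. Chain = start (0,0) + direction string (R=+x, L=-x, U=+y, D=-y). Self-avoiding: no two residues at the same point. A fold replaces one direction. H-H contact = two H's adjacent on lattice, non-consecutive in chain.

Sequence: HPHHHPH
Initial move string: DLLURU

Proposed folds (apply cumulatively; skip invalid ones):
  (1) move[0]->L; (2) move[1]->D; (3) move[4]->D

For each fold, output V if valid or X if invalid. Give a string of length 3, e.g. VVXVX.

Answer: VXX

Derivation:
Initial: DLLURU -> [(0, 0), (0, -1), (-1, -1), (-2, -1), (-2, 0), (-1, 0), (-1, 1)]
Fold 1: move[0]->L => LLLURU VALID
Fold 2: move[1]->D => LDLURU INVALID (collision), skipped
Fold 3: move[4]->D => LLLUDU INVALID (collision), skipped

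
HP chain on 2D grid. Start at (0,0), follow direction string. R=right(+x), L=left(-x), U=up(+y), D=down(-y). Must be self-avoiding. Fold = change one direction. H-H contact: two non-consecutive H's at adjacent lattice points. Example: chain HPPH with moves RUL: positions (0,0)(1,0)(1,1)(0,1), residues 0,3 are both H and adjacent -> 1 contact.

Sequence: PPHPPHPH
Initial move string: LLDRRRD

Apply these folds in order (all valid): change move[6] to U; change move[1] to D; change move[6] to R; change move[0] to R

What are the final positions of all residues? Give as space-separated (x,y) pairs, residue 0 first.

Answer: (0,0) (1,0) (1,-1) (1,-2) (2,-2) (3,-2) (4,-2) (5,-2)

Derivation:
Initial moves: LLDRRRD
Fold: move[6]->U => LLDRRRU (positions: [(0, 0), (-1, 0), (-2, 0), (-2, -1), (-1, -1), (0, -1), (1, -1), (1, 0)])
Fold: move[1]->D => LDDRRRU (positions: [(0, 0), (-1, 0), (-1, -1), (-1, -2), (0, -2), (1, -2), (2, -2), (2, -1)])
Fold: move[6]->R => LDDRRRR (positions: [(0, 0), (-1, 0), (-1, -1), (-1, -2), (0, -2), (1, -2), (2, -2), (3, -2)])
Fold: move[0]->R => RDDRRRR (positions: [(0, 0), (1, 0), (1, -1), (1, -2), (2, -2), (3, -2), (4, -2), (5, -2)])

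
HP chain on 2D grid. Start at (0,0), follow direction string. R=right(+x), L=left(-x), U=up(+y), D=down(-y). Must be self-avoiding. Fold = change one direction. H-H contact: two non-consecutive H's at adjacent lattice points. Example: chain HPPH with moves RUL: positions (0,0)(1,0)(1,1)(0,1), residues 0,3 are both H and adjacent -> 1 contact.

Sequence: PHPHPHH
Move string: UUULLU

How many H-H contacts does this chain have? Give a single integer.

Answer: 0

Derivation:
Positions: [(0, 0), (0, 1), (0, 2), (0, 3), (-1, 3), (-2, 3), (-2, 4)]
No H-H contacts found.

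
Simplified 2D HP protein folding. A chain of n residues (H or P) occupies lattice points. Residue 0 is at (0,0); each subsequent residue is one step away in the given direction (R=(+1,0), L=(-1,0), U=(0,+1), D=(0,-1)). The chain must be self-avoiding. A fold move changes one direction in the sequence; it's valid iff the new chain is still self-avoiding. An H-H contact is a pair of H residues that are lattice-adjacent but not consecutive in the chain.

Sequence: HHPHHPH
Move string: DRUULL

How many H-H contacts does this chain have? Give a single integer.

Positions: [(0, 0), (0, -1), (1, -1), (1, 0), (1, 1), (0, 1), (-1, 1)]
H-H contact: residue 0 @(0,0) - residue 3 @(1, 0)

Answer: 1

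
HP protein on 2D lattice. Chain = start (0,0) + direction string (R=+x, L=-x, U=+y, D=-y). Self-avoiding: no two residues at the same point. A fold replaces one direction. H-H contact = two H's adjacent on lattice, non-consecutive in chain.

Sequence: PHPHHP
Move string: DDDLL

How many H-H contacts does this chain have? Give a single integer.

Positions: [(0, 0), (0, -1), (0, -2), (0, -3), (-1, -3), (-2, -3)]
No H-H contacts found.

Answer: 0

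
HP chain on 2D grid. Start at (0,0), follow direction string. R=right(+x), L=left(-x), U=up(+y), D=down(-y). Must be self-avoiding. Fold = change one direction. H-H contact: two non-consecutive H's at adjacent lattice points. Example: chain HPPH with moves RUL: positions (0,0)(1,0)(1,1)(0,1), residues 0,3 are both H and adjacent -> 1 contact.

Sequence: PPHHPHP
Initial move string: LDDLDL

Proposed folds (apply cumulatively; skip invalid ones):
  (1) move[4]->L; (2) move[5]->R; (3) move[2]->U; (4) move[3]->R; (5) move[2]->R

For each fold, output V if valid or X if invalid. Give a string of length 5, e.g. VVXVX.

Answer: VXXXX

Derivation:
Initial: LDDLDL -> [(0, 0), (-1, 0), (-1, -1), (-1, -2), (-2, -2), (-2, -3), (-3, -3)]
Fold 1: move[4]->L => LDDLLL VALID
Fold 2: move[5]->R => LDDLLR INVALID (collision), skipped
Fold 3: move[2]->U => LDULLL INVALID (collision), skipped
Fold 4: move[3]->R => LDDRLL INVALID (collision), skipped
Fold 5: move[2]->R => LDRLLL INVALID (collision), skipped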